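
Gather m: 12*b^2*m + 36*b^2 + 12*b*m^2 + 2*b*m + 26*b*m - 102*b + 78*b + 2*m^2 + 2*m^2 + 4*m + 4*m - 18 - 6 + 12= 36*b^2 - 24*b + m^2*(12*b + 4) + m*(12*b^2 + 28*b + 8) - 12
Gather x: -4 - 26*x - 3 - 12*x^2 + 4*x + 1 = -12*x^2 - 22*x - 6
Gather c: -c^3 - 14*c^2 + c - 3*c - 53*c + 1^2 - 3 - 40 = -c^3 - 14*c^2 - 55*c - 42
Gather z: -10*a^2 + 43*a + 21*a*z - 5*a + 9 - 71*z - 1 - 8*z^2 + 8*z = -10*a^2 + 38*a - 8*z^2 + z*(21*a - 63) + 8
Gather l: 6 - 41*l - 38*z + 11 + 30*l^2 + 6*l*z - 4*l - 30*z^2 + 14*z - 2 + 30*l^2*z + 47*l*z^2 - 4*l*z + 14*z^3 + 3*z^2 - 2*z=l^2*(30*z + 30) + l*(47*z^2 + 2*z - 45) + 14*z^3 - 27*z^2 - 26*z + 15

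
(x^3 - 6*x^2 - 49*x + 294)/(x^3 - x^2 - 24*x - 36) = (x^2 - 49)/(x^2 + 5*x + 6)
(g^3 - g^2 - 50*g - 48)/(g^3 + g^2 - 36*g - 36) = (g - 8)/(g - 6)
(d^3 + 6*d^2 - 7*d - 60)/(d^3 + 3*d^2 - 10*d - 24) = (d + 5)/(d + 2)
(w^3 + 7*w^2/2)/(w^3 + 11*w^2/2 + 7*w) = w/(w + 2)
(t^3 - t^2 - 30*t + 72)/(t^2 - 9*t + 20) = (t^2 + 3*t - 18)/(t - 5)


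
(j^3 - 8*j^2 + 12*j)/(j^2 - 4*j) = (j^2 - 8*j + 12)/(j - 4)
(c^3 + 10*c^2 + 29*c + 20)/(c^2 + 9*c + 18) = (c^3 + 10*c^2 + 29*c + 20)/(c^2 + 9*c + 18)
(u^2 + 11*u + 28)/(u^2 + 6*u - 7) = (u + 4)/(u - 1)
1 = 1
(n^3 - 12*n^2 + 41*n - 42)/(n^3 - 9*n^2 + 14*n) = (n - 3)/n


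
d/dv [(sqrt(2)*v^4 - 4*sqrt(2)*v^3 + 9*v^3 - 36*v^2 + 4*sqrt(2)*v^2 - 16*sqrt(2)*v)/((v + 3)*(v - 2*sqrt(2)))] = (2*sqrt(2)*v^5 - 3*v^4 + 5*sqrt(2)*v^4 - 60*sqrt(2)*v^3 + 38*v^3 - 62*sqrt(2)*v^2 + 20*v^2 - 96*v + 432*sqrt(2)*v + 192)/(v^4 - 4*sqrt(2)*v^3 + 6*v^3 - 24*sqrt(2)*v^2 + 17*v^2 - 36*sqrt(2)*v + 48*v + 72)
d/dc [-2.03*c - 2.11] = -2.03000000000000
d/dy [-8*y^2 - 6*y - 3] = -16*y - 6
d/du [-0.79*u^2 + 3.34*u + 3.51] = 3.34 - 1.58*u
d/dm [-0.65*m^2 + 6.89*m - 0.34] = 6.89 - 1.3*m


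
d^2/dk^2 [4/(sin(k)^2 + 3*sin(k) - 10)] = 4*(-4*sin(k)^4 - 9*sin(k)^3 - 43*sin(k)^2 - 12*sin(k) + 38)/(sin(k)^2 + 3*sin(k) - 10)^3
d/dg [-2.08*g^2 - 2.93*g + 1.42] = -4.16*g - 2.93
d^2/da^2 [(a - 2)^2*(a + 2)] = 6*a - 4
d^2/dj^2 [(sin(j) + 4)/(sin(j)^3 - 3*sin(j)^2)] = (-4*sin(j) - 27 + 129/sin(j) - 114/sin(j)^2 - 174/sin(j)^3 + 216/sin(j)^4)/(sin(j) - 3)^3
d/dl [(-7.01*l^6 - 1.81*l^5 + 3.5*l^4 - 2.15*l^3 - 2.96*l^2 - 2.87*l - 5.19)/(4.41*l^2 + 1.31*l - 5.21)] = (-123.6564*l^7 - 69.8618*l^6 + 240.5182*l^5 + 51.424*l^4 - 78.573*l^3 + 42.3836*l^2 + 76.619*l + 21.7516)/(19.4481*l^4 + 11.5542*l^3 - 44.2361*l^2 - 13.6502*l + 27.1441)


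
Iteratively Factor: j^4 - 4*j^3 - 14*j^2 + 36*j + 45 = (j + 3)*(j^3 - 7*j^2 + 7*j + 15) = (j - 5)*(j + 3)*(j^2 - 2*j - 3) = (j - 5)*(j + 1)*(j + 3)*(j - 3)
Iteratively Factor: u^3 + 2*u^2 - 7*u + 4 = (u - 1)*(u^2 + 3*u - 4) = (u - 1)*(u + 4)*(u - 1)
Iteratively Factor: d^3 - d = (d - 1)*(d^2 + d) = (d - 1)*(d + 1)*(d)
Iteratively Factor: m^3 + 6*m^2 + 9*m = (m + 3)*(m^2 + 3*m) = (m + 3)^2*(m)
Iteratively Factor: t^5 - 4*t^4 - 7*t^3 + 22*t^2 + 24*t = (t)*(t^4 - 4*t^3 - 7*t^2 + 22*t + 24) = t*(t + 2)*(t^3 - 6*t^2 + 5*t + 12) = t*(t - 3)*(t + 2)*(t^2 - 3*t - 4) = t*(t - 4)*(t - 3)*(t + 2)*(t + 1)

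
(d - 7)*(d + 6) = d^2 - d - 42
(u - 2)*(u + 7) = u^2 + 5*u - 14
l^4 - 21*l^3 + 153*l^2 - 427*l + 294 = (l - 7)^2*(l - 6)*(l - 1)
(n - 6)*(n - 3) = n^2 - 9*n + 18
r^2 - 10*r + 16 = (r - 8)*(r - 2)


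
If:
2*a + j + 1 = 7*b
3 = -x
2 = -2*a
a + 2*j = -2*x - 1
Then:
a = -1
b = 2/7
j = 3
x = -3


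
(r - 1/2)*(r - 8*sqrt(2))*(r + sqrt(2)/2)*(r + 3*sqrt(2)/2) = r^4 - 6*sqrt(2)*r^3 - r^3/2 - 61*r^2/2 + 3*sqrt(2)*r^2 - 12*sqrt(2)*r + 61*r/4 + 6*sqrt(2)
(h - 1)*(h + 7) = h^2 + 6*h - 7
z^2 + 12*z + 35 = (z + 5)*(z + 7)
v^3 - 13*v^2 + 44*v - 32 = (v - 8)*(v - 4)*(v - 1)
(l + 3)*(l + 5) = l^2 + 8*l + 15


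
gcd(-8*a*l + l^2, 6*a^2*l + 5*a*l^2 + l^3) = l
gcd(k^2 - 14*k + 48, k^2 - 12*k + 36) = k - 6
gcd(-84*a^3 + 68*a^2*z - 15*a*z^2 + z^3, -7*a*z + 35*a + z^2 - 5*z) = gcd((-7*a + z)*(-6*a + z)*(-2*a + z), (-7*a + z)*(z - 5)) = -7*a + z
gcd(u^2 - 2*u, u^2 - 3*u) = u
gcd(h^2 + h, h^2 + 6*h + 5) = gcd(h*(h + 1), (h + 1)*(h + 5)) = h + 1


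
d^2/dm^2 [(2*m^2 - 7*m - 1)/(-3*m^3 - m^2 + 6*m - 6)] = 2*(-18*m^6 + 189*m^5 + 9*m^4 + 397*m^3 - 771*m^2 - 198*m + 210)/(27*m^9 + 27*m^8 - 153*m^7 + 55*m^6 + 414*m^5 - 522*m^4 - 108*m^3 + 756*m^2 - 648*m + 216)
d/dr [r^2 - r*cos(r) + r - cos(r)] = r*sin(r) + 2*r - sqrt(2)*cos(r + pi/4) + 1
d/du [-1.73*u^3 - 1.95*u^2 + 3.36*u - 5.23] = -5.19*u^2 - 3.9*u + 3.36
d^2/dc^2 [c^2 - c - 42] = 2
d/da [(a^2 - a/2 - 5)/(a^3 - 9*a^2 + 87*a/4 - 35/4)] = 2*(-8*a^4 + 8*a^3 + 258*a^2 - 860*a + 905)/(16*a^6 - 288*a^5 + 1992*a^4 - 6544*a^3 + 10089*a^2 - 6090*a + 1225)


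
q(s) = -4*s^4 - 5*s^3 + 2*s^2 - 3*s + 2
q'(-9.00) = 10410.00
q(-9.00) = -22408.00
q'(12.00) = -29763.00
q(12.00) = -91330.00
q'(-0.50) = -6.75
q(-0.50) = 4.38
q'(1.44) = -76.12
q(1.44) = -30.30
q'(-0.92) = -6.92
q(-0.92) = 7.48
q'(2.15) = -222.75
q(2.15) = -130.37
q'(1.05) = -33.86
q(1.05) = -9.60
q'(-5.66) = 2394.97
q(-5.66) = -3115.46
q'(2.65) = -395.49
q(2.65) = -282.22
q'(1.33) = -61.86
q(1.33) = -22.73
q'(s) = -16*s^3 - 15*s^2 + 4*s - 3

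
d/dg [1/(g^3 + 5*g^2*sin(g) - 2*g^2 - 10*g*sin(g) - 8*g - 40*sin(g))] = (-5*g^2*cos(g) - 3*g^2 + 10*sqrt(2)*g*cos(g + pi/4) + 4*g + 10*sin(g) + 40*cos(g) + 8)/((g - 4)^2*(g + 2)^2*(g + 5*sin(g))^2)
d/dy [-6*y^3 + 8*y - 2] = 8 - 18*y^2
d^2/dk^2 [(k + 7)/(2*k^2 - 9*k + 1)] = 2*((k + 7)*(4*k - 9)^2 - (6*k + 5)*(2*k^2 - 9*k + 1))/(2*k^2 - 9*k + 1)^3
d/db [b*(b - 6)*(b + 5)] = 3*b^2 - 2*b - 30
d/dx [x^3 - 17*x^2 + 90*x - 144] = 3*x^2 - 34*x + 90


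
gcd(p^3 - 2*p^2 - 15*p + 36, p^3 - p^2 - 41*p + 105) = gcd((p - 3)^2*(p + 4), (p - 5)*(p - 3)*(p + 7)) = p - 3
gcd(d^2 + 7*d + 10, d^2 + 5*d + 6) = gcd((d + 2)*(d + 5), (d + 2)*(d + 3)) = d + 2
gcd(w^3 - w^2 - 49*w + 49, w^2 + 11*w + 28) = w + 7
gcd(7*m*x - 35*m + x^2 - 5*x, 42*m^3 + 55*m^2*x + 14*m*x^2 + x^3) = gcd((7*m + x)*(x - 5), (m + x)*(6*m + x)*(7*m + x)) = 7*m + x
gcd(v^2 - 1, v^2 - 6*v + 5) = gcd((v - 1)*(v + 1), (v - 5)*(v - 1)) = v - 1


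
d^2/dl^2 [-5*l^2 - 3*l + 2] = -10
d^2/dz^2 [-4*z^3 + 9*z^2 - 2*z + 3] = 18 - 24*z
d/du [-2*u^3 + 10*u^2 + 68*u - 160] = -6*u^2 + 20*u + 68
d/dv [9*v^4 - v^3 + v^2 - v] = 36*v^3 - 3*v^2 + 2*v - 1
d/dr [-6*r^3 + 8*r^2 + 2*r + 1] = -18*r^2 + 16*r + 2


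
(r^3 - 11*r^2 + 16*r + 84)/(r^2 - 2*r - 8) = (r^2 - 13*r + 42)/(r - 4)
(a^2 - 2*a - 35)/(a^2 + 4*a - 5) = (a - 7)/(a - 1)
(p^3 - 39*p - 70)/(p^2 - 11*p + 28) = (p^2 + 7*p + 10)/(p - 4)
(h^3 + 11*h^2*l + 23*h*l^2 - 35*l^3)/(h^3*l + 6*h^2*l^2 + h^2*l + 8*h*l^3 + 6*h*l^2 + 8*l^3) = (h^3 + 11*h^2*l + 23*h*l^2 - 35*l^3)/(l*(h^3 + 6*h^2*l + h^2 + 8*h*l^2 + 6*h*l + 8*l^2))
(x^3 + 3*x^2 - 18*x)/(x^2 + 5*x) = (x^2 + 3*x - 18)/(x + 5)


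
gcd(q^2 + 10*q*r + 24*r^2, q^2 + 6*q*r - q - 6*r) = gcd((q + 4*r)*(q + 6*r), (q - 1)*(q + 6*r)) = q + 6*r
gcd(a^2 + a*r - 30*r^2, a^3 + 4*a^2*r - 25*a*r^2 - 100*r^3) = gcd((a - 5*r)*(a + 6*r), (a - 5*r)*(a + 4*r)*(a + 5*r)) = -a + 5*r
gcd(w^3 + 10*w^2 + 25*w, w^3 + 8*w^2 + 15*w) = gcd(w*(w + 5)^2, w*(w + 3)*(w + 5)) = w^2 + 5*w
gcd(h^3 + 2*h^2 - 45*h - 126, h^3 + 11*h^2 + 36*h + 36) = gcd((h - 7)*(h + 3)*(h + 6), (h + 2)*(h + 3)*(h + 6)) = h^2 + 9*h + 18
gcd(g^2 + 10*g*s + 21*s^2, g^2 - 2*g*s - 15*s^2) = g + 3*s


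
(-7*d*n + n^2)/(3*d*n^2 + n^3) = (-7*d + n)/(n*(3*d + n))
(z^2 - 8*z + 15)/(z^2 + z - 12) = (z - 5)/(z + 4)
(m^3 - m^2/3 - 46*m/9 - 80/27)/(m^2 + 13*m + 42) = (27*m^3 - 9*m^2 - 138*m - 80)/(27*(m^2 + 13*m + 42))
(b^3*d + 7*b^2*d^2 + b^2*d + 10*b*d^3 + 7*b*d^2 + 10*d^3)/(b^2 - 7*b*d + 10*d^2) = d*(b^3 + 7*b^2*d + b^2 + 10*b*d^2 + 7*b*d + 10*d^2)/(b^2 - 7*b*d + 10*d^2)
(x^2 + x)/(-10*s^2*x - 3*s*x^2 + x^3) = (x + 1)/(-10*s^2 - 3*s*x + x^2)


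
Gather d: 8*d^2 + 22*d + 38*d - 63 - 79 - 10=8*d^2 + 60*d - 152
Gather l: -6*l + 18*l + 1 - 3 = 12*l - 2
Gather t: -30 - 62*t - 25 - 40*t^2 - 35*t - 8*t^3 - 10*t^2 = -8*t^3 - 50*t^2 - 97*t - 55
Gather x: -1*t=-t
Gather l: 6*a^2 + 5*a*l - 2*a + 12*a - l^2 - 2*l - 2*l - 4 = 6*a^2 + 10*a - l^2 + l*(5*a - 4) - 4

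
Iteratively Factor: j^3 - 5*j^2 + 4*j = (j - 1)*(j^2 - 4*j) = j*(j - 1)*(j - 4)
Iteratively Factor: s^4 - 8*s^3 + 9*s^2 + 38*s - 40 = (s - 5)*(s^3 - 3*s^2 - 6*s + 8) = (s - 5)*(s - 1)*(s^2 - 2*s - 8) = (s - 5)*(s - 4)*(s - 1)*(s + 2)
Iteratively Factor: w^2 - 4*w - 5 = (w + 1)*(w - 5)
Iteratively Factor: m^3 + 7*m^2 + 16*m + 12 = (m + 2)*(m^2 + 5*m + 6) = (m + 2)^2*(m + 3)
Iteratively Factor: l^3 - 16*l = (l + 4)*(l^2 - 4*l) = l*(l + 4)*(l - 4)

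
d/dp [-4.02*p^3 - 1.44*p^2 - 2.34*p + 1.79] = -12.06*p^2 - 2.88*p - 2.34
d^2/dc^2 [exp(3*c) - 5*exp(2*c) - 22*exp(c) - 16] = (9*exp(2*c) - 20*exp(c) - 22)*exp(c)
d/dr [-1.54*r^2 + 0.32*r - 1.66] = 0.32 - 3.08*r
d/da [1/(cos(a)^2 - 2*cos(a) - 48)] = 2*(cos(a) - 1)*sin(a)/(sin(a)^2 + 2*cos(a) + 47)^2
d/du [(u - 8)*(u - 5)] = 2*u - 13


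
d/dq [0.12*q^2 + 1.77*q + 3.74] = 0.24*q + 1.77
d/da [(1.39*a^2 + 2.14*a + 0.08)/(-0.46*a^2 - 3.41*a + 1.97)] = (-3.7555*a^2 + 5.5502*a + 4.4886)/(0.2116*a^4 + 3.1372*a^3 + 9.8157*a^2 - 13.4354*a + 3.8809)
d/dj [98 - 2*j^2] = -4*j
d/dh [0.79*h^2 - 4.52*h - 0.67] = 1.58*h - 4.52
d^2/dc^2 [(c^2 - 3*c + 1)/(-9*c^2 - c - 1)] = 8*(63*c^3 - 54*c^2 - 27*c + 1)/(729*c^6 + 243*c^5 + 270*c^4 + 55*c^3 + 30*c^2 + 3*c + 1)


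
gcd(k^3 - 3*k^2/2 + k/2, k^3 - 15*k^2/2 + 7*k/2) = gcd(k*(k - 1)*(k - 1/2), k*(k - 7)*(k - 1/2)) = k^2 - k/2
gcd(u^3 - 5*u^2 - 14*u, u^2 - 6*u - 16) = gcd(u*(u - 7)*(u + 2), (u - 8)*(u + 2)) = u + 2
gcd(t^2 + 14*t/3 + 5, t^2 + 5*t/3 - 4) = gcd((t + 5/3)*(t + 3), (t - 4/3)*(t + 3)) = t + 3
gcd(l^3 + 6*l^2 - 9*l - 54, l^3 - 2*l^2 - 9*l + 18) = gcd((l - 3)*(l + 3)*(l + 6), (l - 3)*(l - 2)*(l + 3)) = l^2 - 9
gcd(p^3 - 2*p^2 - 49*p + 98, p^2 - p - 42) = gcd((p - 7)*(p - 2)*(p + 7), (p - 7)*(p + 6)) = p - 7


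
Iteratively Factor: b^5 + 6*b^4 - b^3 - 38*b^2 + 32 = (b + 4)*(b^4 + 2*b^3 - 9*b^2 - 2*b + 8) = (b - 1)*(b + 4)*(b^3 + 3*b^2 - 6*b - 8) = (b - 1)*(b + 4)^2*(b^2 - b - 2) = (b - 2)*(b - 1)*(b + 4)^2*(b + 1)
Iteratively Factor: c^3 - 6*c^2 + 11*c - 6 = (c - 3)*(c^2 - 3*c + 2) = (c - 3)*(c - 2)*(c - 1)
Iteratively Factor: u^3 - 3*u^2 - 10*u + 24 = (u + 3)*(u^2 - 6*u + 8) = (u - 2)*(u + 3)*(u - 4)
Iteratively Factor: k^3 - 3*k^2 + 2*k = (k - 2)*(k^2 - k) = k*(k - 2)*(k - 1)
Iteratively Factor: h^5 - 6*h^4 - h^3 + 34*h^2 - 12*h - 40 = (h + 1)*(h^4 - 7*h^3 + 6*h^2 + 28*h - 40) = (h + 1)*(h + 2)*(h^3 - 9*h^2 + 24*h - 20) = (h - 2)*(h + 1)*(h + 2)*(h^2 - 7*h + 10) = (h - 5)*(h - 2)*(h + 1)*(h + 2)*(h - 2)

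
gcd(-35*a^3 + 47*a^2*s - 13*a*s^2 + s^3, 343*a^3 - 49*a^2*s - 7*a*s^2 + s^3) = -7*a + s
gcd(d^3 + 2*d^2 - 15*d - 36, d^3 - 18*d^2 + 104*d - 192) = d - 4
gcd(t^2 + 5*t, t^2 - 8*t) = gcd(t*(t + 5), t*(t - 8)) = t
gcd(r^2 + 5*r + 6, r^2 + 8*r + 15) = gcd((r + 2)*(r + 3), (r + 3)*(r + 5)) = r + 3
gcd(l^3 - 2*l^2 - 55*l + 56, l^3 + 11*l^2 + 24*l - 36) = l - 1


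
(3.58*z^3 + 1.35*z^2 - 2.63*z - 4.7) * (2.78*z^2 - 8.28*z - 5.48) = 9.9524*z^5 - 25.8894*z^4 - 38.1078*z^3 + 1.3124*z^2 + 53.3284*z + 25.756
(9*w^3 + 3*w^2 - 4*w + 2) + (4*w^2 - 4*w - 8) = 9*w^3 + 7*w^2 - 8*w - 6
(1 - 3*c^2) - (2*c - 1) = -3*c^2 - 2*c + 2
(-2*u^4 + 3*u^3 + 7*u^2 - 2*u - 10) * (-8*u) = 16*u^5 - 24*u^4 - 56*u^3 + 16*u^2 + 80*u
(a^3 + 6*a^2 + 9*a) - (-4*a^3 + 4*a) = 5*a^3 + 6*a^2 + 5*a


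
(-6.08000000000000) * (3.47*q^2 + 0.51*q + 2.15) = -21.0976*q^2 - 3.1008*q - 13.072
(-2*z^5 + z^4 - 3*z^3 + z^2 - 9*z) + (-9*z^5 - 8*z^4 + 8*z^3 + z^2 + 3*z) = -11*z^5 - 7*z^4 + 5*z^3 + 2*z^2 - 6*z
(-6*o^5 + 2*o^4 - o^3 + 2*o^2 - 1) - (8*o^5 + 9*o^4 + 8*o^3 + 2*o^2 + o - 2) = -14*o^5 - 7*o^4 - 9*o^3 - o + 1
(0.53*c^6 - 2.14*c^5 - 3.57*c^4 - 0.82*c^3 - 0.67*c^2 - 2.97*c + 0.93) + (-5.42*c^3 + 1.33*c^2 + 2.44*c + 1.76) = 0.53*c^6 - 2.14*c^5 - 3.57*c^4 - 6.24*c^3 + 0.66*c^2 - 0.53*c + 2.69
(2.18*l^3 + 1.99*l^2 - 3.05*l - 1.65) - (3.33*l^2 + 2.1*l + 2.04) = 2.18*l^3 - 1.34*l^2 - 5.15*l - 3.69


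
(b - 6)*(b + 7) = b^2 + b - 42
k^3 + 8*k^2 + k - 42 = (k - 2)*(k + 3)*(k + 7)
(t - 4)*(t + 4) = t^2 - 16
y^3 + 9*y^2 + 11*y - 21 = (y - 1)*(y + 3)*(y + 7)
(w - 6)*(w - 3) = w^2 - 9*w + 18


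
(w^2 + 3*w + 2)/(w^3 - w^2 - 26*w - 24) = (w + 2)/(w^2 - 2*w - 24)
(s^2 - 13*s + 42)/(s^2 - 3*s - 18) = (s - 7)/(s + 3)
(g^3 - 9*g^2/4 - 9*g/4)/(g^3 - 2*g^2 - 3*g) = (g + 3/4)/(g + 1)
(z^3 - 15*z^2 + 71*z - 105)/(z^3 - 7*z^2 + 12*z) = (z^2 - 12*z + 35)/(z*(z - 4))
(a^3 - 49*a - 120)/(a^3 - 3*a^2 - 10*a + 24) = (a^2 - 3*a - 40)/(a^2 - 6*a + 8)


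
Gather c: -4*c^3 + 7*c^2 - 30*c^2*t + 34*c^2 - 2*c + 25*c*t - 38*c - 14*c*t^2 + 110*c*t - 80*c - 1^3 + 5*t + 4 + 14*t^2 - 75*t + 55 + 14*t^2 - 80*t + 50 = -4*c^3 + c^2*(41 - 30*t) + c*(-14*t^2 + 135*t - 120) + 28*t^2 - 150*t + 108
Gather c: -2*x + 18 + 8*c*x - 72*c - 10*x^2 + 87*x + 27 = c*(8*x - 72) - 10*x^2 + 85*x + 45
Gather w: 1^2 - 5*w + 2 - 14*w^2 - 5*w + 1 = -14*w^2 - 10*w + 4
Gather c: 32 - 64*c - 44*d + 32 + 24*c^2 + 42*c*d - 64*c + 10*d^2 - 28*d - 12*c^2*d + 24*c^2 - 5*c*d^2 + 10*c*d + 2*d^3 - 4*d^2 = c^2*(48 - 12*d) + c*(-5*d^2 + 52*d - 128) + 2*d^3 + 6*d^2 - 72*d + 64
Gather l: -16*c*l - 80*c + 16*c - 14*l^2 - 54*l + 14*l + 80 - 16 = -64*c - 14*l^2 + l*(-16*c - 40) + 64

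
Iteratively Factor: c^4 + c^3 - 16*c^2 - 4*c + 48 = (c - 3)*(c^3 + 4*c^2 - 4*c - 16) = (c - 3)*(c + 4)*(c^2 - 4) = (c - 3)*(c + 2)*(c + 4)*(c - 2)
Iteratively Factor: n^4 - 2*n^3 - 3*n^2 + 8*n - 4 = (n - 2)*(n^3 - 3*n + 2) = (n - 2)*(n - 1)*(n^2 + n - 2) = (n - 2)*(n - 1)*(n + 2)*(n - 1)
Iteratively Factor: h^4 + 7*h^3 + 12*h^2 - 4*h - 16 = (h + 2)*(h^3 + 5*h^2 + 2*h - 8) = (h + 2)^2*(h^2 + 3*h - 4) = (h - 1)*(h + 2)^2*(h + 4)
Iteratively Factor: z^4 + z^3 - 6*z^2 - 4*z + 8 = (z + 2)*(z^3 - z^2 - 4*z + 4) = (z - 1)*(z + 2)*(z^2 - 4) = (z - 1)*(z + 2)^2*(z - 2)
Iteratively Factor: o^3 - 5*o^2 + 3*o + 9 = (o + 1)*(o^2 - 6*o + 9) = (o - 3)*(o + 1)*(o - 3)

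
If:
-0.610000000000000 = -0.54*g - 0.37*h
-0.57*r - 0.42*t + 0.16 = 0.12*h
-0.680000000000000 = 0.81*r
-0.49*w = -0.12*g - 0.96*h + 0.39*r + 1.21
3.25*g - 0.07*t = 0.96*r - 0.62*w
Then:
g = -1.01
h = 3.12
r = -0.84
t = 0.63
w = 4.07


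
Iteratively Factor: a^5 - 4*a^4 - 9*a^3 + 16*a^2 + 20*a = (a + 2)*(a^4 - 6*a^3 + 3*a^2 + 10*a) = (a - 5)*(a + 2)*(a^3 - a^2 - 2*a) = a*(a - 5)*(a + 2)*(a^2 - a - 2) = a*(a - 5)*(a - 2)*(a + 2)*(a + 1)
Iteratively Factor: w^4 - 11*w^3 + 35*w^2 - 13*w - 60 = (w - 3)*(w^3 - 8*w^2 + 11*w + 20) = (w - 3)*(w + 1)*(w^2 - 9*w + 20) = (w - 5)*(w - 3)*(w + 1)*(w - 4)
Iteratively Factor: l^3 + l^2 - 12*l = (l)*(l^2 + l - 12) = l*(l - 3)*(l + 4)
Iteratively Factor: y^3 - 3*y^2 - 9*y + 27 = (y + 3)*(y^2 - 6*y + 9) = (y - 3)*(y + 3)*(y - 3)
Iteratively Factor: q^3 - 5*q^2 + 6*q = (q - 2)*(q^2 - 3*q) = (q - 3)*(q - 2)*(q)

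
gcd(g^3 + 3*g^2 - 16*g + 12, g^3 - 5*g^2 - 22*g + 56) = g - 2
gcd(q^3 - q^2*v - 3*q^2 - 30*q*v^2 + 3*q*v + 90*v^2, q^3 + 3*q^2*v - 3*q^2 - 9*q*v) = q - 3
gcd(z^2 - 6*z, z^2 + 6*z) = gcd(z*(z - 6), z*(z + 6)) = z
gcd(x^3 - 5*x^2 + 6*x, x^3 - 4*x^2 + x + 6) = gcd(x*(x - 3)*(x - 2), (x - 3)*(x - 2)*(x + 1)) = x^2 - 5*x + 6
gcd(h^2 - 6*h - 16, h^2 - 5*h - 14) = h + 2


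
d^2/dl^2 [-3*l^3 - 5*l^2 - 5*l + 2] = -18*l - 10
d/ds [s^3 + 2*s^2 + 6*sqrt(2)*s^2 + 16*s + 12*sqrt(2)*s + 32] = 3*s^2 + 4*s + 12*sqrt(2)*s + 16 + 12*sqrt(2)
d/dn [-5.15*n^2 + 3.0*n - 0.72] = 3.0 - 10.3*n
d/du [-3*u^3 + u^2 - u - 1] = -9*u^2 + 2*u - 1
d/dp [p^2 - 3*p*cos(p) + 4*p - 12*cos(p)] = 3*p*sin(p) + 2*p + 12*sin(p) - 3*cos(p) + 4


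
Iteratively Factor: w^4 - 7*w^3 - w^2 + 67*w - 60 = (w - 5)*(w^3 - 2*w^2 - 11*w + 12) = (w - 5)*(w - 1)*(w^2 - w - 12) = (w - 5)*(w - 1)*(w + 3)*(w - 4)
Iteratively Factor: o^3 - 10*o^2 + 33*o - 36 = (o - 3)*(o^2 - 7*o + 12) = (o - 3)^2*(o - 4)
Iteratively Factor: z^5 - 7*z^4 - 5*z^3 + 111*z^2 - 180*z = (z + 4)*(z^4 - 11*z^3 + 39*z^2 - 45*z) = (z - 3)*(z + 4)*(z^3 - 8*z^2 + 15*z) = z*(z - 3)*(z + 4)*(z^2 - 8*z + 15) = z*(z - 3)^2*(z + 4)*(z - 5)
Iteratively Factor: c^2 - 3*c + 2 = (c - 2)*(c - 1)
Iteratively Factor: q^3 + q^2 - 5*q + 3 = (q + 3)*(q^2 - 2*q + 1) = (q - 1)*(q + 3)*(q - 1)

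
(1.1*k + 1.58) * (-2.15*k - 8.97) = -2.365*k^2 - 13.264*k - 14.1726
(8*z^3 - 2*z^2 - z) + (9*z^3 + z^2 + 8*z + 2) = 17*z^3 - z^2 + 7*z + 2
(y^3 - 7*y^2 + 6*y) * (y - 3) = y^4 - 10*y^3 + 27*y^2 - 18*y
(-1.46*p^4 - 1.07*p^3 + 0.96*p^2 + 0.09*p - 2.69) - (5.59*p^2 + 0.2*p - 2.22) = -1.46*p^4 - 1.07*p^3 - 4.63*p^2 - 0.11*p - 0.47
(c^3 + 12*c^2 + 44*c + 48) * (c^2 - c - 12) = c^5 + 11*c^4 + 20*c^3 - 140*c^2 - 576*c - 576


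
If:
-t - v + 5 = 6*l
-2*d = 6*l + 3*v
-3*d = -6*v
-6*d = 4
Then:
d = -2/3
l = 7/18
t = 3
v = -1/3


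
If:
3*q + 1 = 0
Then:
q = -1/3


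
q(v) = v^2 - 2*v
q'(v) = 2*v - 2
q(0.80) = -0.96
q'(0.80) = -0.40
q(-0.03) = 0.06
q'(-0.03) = -2.06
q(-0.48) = 1.19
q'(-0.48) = -2.96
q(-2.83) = 13.67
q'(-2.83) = -7.66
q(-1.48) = 5.15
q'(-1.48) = -4.96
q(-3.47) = 18.98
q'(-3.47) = -8.94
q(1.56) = -0.69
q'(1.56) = 1.12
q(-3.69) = 21.00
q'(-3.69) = -9.38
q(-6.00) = 48.00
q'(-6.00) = -14.00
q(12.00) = 120.00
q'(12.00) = 22.00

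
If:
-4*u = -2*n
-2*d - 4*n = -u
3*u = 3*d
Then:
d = 0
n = 0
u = 0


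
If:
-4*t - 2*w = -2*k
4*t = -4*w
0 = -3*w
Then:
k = 0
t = 0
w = 0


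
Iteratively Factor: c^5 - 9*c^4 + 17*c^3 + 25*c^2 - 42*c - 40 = (c + 1)*(c^4 - 10*c^3 + 27*c^2 - 2*c - 40) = (c - 4)*(c + 1)*(c^3 - 6*c^2 + 3*c + 10) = (c - 4)*(c - 2)*(c + 1)*(c^2 - 4*c - 5) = (c - 5)*(c - 4)*(c - 2)*(c + 1)*(c + 1)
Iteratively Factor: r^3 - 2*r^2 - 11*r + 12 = (r + 3)*(r^2 - 5*r + 4) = (r - 1)*(r + 3)*(r - 4)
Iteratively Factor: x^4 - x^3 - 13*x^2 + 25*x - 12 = (x - 1)*(x^3 - 13*x + 12) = (x - 3)*(x - 1)*(x^2 + 3*x - 4) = (x - 3)*(x - 1)^2*(x + 4)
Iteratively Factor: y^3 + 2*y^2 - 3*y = (y - 1)*(y^2 + 3*y) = (y - 1)*(y + 3)*(y)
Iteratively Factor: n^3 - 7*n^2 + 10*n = (n)*(n^2 - 7*n + 10) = n*(n - 5)*(n - 2)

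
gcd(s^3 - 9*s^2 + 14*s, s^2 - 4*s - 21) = s - 7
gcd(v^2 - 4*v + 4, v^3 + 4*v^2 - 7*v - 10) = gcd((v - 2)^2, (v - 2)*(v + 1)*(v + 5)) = v - 2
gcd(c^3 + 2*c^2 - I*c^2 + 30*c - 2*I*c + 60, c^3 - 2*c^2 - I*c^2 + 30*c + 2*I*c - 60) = c^2 - I*c + 30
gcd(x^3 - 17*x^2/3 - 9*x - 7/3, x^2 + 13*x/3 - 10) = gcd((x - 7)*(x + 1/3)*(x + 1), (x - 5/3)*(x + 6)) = 1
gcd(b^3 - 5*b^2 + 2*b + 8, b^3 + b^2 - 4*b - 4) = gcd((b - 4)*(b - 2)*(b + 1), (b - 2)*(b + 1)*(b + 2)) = b^2 - b - 2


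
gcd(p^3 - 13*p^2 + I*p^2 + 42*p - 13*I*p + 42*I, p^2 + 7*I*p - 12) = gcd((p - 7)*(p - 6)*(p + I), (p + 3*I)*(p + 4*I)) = 1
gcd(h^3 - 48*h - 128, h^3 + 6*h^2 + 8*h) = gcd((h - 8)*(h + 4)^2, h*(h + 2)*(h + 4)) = h + 4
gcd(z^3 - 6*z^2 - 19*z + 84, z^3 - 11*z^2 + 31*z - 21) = z^2 - 10*z + 21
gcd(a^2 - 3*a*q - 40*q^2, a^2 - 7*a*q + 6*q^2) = 1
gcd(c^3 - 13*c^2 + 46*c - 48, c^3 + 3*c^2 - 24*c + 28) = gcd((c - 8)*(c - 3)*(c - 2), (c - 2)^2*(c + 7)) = c - 2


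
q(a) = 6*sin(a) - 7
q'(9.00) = -5.47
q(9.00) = -4.53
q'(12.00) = 5.06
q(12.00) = -10.22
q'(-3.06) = -5.98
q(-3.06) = -7.49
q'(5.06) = 2.04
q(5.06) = -12.64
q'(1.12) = 2.61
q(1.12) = -1.60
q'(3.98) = -4.01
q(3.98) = -11.46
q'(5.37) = 3.67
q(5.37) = -11.75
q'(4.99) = 1.64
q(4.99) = -12.77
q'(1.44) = 0.78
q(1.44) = -1.05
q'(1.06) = 2.93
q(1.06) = -1.77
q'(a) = 6*cos(a)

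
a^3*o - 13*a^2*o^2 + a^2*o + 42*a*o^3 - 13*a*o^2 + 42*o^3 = (a - 7*o)*(a - 6*o)*(a*o + o)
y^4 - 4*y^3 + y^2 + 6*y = y*(y - 3)*(y - 2)*(y + 1)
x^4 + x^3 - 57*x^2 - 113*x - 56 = (x - 8)*(x + 1)^2*(x + 7)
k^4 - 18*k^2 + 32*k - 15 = (k - 3)*(k - 1)^2*(k + 5)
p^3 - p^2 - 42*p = p*(p - 7)*(p + 6)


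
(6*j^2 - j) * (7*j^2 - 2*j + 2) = 42*j^4 - 19*j^3 + 14*j^2 - 2*j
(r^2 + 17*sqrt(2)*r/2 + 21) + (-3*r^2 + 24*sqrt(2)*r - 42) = -2*r^2 + 65*sqrt(2)*r/2 - 21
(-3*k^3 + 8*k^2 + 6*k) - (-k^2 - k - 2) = -3*k^3 + 9*k^2 + 7*k + 2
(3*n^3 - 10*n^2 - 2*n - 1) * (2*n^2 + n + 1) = 6*n^5 - 17*n^4 - 11*n^3 - 14*n^2 - 3*n - 1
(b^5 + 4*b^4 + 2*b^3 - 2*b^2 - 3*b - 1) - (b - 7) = b^5 + 4*b^4 + 2*b^3 - 2*b^2 - 4*b + 6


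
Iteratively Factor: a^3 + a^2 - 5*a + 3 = (a + 3)*(a^2 - 2*a + 1) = (a - 1)*(a + 3)*(a - 1)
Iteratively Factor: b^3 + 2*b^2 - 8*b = (b)*(b^2 + 2*b - 8) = b*(b + 4)*(b - 2)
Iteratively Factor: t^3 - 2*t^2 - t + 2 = (t + 1)*(t^2 - 3*t + 2) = (t - 2)*(t + 1)*(t - 1)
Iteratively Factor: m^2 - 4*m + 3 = (m - 1)*(m - 3)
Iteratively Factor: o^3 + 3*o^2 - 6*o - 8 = (o - 2)*(o^2 + 5*o + 4) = (o - 2)*(o + 1)*(o + 4)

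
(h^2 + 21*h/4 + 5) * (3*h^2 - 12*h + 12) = 3*h^4 + 15*h^3/4 - 36*h^2 + 3*h + 60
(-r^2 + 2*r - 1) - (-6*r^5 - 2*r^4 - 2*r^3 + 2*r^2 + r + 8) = 6*r^5 + 2*r^4 + 2*r^3 - 3*r^2 + r - 9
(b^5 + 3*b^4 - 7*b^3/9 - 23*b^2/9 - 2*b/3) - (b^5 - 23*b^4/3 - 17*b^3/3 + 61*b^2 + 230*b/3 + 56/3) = 32*b^4/3 + 44*b^3/9 - 572*b^2/9 - 232*b/3 - 56/3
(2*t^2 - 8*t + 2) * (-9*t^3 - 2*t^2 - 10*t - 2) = -18*t^5 + 68*t^4 - 22*t^3 + 72*t^2 - 4*t - 4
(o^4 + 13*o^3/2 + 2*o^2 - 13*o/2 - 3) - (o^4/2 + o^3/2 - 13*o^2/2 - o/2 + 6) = o^4/2 + 6*o^3 + 17*o^2/2 - 6*o - 9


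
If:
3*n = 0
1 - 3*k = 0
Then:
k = 1/3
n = 0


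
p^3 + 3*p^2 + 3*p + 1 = (p + 1)^3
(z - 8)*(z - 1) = z^2 - 9*z + 8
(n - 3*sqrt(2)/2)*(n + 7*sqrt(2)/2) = n^2 + 2*sqrt(2)*n - 21/2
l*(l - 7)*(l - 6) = l^3 - 13*l^2 + 42*l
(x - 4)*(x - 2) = x^2 - 6*x + 8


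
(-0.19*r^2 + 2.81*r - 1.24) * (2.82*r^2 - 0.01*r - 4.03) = -0.5358*r^4 + 7.9261*r^3 - 2.7592*r^2 - 11.3119*r + 4.9972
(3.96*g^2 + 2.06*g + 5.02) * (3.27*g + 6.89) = 12.9492*g^3 + 34.0206*g^2 + 30.6088*g + 34.5878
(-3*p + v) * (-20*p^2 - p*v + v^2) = 60*p^3 - 17*p^2*v - 4*p*v^2 + v^3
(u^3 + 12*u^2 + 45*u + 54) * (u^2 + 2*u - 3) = u^5 + 14*u^4 + 66*u^3 + 108*u^2 - 27*u - 162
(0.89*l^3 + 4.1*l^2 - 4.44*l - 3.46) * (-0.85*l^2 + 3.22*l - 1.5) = -0.7565*l^5 - 0.619199999999999*l^4 + 15.641*l^3 - 17.5058*l^2 - 4.4812*l + 5.19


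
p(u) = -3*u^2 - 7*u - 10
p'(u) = -6*u - 7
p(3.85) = -81.42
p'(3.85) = -30.10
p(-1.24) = -5.93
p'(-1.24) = 0.44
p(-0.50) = -7.25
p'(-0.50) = -4.00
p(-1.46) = -6.17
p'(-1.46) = 1.76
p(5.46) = -137.65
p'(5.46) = -39.76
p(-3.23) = -18.69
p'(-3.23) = 12.38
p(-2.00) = -8.00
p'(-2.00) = 5.00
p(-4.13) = -32.26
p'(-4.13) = 17.78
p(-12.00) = -358.00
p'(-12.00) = 65.00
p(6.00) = -160.00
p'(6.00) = -43.00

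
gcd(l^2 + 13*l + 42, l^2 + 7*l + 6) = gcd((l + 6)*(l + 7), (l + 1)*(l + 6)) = l + 6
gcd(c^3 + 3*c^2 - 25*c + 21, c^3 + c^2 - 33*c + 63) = c^2 + 4*c - 21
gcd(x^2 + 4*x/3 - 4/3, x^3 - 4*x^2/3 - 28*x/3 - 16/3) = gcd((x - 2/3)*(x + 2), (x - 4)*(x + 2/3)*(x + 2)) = x + 2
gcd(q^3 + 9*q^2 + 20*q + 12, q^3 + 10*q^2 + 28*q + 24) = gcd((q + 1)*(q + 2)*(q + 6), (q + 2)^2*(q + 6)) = q^2 + 8*q + 12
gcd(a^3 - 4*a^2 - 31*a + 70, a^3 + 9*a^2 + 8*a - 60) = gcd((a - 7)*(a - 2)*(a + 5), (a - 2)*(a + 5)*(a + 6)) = a^2 + 3*a - 10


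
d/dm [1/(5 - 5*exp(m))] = 1/(20*sinh(m/2)^2)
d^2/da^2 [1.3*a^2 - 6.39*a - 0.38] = 2.60000000000000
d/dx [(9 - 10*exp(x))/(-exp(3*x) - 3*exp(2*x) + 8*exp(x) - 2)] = (-20*exp(3*x) - 3*exp(2*x) + 54*exp(x) - 52)*exp(x)/(exp(6*x) + 6*exp(5*x) - 7*exp(4*x) - 44*exp(3*x) + 76*exp(2*x) - 32*exp(x) + 4)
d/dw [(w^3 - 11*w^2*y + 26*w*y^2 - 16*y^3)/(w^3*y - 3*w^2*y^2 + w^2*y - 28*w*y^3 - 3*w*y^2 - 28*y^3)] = ((-3*w^2 + 22*w*y - 26*y^2)*(-w^3 + 3*w^2*y - w^2 + 28*w*y^2 + 3*w*y + 28*y^2) + (w^3 - 11*w^2*y + 26*w*y^2 - 16*y^3)*(-3*w^2 + 6*w*y - 2*w + 28*y^2 + 3*y))/(y*(-w^3 + 3*w^2*y - w^2 + 28*w*y^2 + 3*w*y + 28*y^2)^2)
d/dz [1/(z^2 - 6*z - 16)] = 2*(3 - z)/(-z^2 + 6*z + 16)^2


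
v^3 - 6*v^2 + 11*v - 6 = (v - 3)*(v - 2)*(v - 1)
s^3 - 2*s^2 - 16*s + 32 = (s - 4)*(s - 2)*(s + 4)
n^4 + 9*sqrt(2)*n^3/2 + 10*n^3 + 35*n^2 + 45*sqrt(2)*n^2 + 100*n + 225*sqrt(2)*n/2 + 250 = (n + 5)^2*(n + 2*sqrt(2))*(n + 5*sqrt(2)/2)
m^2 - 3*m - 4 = (m - 4)*(m + 1)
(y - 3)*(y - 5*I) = y^2 - 3*y - 5*I*y + 15*I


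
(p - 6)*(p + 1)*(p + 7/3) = p^3 - 8*p^2/3 - 53*p/3 - 14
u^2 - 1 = (u - 1)*(u + 1)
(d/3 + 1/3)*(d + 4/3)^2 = d^3/3 + 11*d^2/9 + 40*d/27 + 16/27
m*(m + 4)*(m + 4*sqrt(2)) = m^3 + 4*m^2 + 4*sqrt(2)*m^2 + 16*sqrt(2)*m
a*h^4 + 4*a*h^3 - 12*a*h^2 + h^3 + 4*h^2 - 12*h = h*(h - 2)*(h + 6)*(a*h + 1)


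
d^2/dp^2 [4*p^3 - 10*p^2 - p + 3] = 24*p - 20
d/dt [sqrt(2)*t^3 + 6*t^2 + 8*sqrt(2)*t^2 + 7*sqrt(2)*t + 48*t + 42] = 3*sqrt(2)*t^2 + 12*t + 16*sqrt(2)*t + 7*sqrt(2) + 48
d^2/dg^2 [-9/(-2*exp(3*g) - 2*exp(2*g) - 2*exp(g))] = 9*(-(exp(2*g) + exp(g) + 1)*(9*exp(2*g) + 4*exp(g) + 1) + 2*(3*exp(2*g) + 2*exp(g) + 1)^2)*exp(-g)/(2*(exp(2*g) + exp(g) + 1)^3)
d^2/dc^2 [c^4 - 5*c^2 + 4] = 12*c^2 - 10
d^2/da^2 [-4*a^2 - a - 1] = -8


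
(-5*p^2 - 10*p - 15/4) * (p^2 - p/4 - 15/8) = -5*p^4 - 35*p^3/4 + 65*p^2/8 + 315*p/16 + 225/32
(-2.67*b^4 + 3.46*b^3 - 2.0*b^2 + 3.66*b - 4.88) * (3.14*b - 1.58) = -8.3838*b^5 + 15.083*b^4 - 11.7468*b^3 + 14.6524*b^2 - 21.106*b + 7.7104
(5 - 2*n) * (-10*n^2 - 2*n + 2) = 20*n^3 - 46*n^2 - 14*n + 10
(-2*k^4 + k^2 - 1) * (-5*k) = 10*k^5 - 5*k^3 + 5*k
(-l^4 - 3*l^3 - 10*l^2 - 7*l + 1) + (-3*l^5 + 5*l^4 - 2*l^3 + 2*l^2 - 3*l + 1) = -3*l^5 + 4*l^4 - 5*l^3 - 8*l^2 - 10*l + 2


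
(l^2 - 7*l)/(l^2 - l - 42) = l/(l + 6)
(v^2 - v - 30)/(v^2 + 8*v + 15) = (v - 6)/(v + 3)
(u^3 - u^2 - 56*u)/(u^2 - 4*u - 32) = u*(u + 7)/(u + 4)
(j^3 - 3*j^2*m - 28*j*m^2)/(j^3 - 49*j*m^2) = (j + 4*m)/(j + 7*m)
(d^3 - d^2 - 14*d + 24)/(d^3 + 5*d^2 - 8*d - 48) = (d - 2)/(d + 4)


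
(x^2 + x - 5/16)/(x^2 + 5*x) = (x^2 + x - 5/16)/(x*(x + 5))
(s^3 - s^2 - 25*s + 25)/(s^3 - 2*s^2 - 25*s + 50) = (s - 1)/(s - 2)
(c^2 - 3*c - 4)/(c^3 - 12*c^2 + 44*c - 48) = (c + 1)/(c^2 - 8*c + 12)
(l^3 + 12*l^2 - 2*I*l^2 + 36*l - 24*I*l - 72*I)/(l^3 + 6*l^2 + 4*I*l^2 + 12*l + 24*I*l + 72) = (l + 6)/(l + 6*I)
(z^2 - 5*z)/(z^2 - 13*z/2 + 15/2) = 2*z/(2*z - 3)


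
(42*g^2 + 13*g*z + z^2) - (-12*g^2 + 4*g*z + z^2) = 54*g^2 + 9*g*z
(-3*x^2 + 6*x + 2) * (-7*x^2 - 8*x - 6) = 21*x^4 - 18*x^3 - 44*x^2 - 52*x - 12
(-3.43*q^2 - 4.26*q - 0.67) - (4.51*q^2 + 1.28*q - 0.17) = -7.94*q^2 - 5.54*q - 0.5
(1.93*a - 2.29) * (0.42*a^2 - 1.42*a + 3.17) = 0.8106*a^3 - 3.7024*a^2 + 9.3699*a - 7.2593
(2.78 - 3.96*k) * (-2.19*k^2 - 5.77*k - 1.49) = 8.6724*k^3 + 16.761*k^2 - 10.1402*k - 4.1422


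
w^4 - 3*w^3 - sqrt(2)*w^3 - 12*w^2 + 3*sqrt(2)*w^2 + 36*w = w*(w - 3)*(w - 3*sqrt(2))*(w + 2*sqrt(2))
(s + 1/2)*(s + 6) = s^2 + 13*s/2 + 3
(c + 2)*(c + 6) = c^2 + 8*c + 12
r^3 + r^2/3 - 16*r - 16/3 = (r - 4)*(r + 1/3)*(r + 4)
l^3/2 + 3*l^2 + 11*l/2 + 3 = (l/2 + 1)*(l + 1)*(l + 3)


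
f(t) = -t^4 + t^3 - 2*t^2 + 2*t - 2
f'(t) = -4*t^3 + 3*t^2 - 4*t + 2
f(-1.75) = -26.36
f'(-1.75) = 39.62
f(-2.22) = -51.53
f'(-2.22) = 69.43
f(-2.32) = -58.86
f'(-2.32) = 77.38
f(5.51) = -806.15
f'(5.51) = -598.10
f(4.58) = -378.73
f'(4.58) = -337.68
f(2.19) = -19.71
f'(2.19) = -34.39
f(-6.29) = -1907.88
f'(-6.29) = 1141.29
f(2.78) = -50.14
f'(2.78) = -71.87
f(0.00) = -2.00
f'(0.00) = 2.00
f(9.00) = -5978.00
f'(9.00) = -2707.00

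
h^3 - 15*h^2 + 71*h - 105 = (h - 7)*(h - 5)*(h - 3)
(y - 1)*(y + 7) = y^2 + 6*y - 7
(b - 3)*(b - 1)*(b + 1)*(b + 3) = b^4 - 10*b^2 + 9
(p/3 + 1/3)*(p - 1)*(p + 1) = p^3/3 + p^2/3 - p/3 - 1/3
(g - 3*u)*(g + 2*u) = g^2 - g*u - 6*u^2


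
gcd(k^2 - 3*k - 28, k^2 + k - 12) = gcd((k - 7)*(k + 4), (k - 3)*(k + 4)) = k + 4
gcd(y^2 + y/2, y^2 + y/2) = y^2 + y/2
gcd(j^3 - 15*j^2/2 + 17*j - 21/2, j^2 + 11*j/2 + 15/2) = 1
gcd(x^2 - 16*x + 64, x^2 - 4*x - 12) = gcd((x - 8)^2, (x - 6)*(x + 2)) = 1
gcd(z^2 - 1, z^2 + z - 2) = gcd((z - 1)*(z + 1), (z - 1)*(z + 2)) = z - 1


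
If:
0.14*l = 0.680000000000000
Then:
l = 4.86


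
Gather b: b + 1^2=b + 1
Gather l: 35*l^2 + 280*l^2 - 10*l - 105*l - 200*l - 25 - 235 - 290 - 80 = 315*l^2 - 315*l - 630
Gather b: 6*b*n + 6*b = b*(6*n + 6)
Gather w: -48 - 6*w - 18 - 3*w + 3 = -9*w - 63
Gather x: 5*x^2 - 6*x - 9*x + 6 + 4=5*x^2 - 15*x + 10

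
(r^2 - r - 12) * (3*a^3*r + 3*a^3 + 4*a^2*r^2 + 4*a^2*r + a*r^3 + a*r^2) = 3*a^3*r^3 - 39*a^3*r - 36*a^3 + 4*a^2*r^4 - 52*a^2*r^2 - 48*a^2*r + a*r^5 - 13*a*r^3 - 12*a*r^2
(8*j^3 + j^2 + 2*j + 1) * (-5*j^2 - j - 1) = -40*j^5 - 13*j^4 - 19*j^3 - 8*j^2 - 3*j - 1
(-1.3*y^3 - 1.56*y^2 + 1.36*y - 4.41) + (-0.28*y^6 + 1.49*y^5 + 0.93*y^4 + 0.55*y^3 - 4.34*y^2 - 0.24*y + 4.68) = -0.28*y^6 + 1.49*y^5 + 0.93*y^4 - 0.75*y^3 - 5.9*y^2 + 1.12*y + 0.27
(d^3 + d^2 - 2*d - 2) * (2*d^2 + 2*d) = 2*d^5 + 4*d^4 - 2*d^3 - 8*d^2 - 4*d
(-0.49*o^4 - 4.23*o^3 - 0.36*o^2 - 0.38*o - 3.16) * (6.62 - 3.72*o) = 1.8228*o^5 + 12.4918*o^4 - 26.6634*o^3 - 0.9696*o^2 + 9.2396*o - 20.9192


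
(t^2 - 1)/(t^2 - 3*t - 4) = (t - 1)/(t - 4)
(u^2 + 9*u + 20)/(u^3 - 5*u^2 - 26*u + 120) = (u + 4)/(u^2 - 10*u + 24)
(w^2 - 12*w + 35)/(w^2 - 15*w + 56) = (w - 5)/(w - 8)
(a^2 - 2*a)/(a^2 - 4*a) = (a - 2)/(a - 4)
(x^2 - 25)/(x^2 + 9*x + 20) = (x - 5)/(x + 4)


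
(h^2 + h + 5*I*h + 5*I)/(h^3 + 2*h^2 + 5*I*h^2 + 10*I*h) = (h + 1)/(h*(h + 2))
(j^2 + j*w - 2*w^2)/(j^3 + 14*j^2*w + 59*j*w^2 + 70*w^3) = (j - w)/(j^2 + 12*j*w + 35*w^2)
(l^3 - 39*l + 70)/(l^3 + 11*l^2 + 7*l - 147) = (l^2 - 7*l + 10)/(l^2 + 4*l - 21)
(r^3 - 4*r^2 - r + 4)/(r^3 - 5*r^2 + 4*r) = (r + 1)/r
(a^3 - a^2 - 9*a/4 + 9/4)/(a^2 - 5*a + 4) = (a^2 - 9/4)/(a - 4)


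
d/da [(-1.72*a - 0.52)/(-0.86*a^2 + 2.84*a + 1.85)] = (1.4792*a^2 - 4.8848*a - (1.72*a - 2.84)*(1.72*a + 0.52) - 3.182)/(-0.86*a^2 + 2.84*a + 1.85)^2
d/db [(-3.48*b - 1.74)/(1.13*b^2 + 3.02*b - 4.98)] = (3.9324*b^2 + 3.9324*b + 22.5852)/(1.2769*b^4 + 6.8252*b^3 - 2.1344*b^2 - 30.0792*b + 24.8004)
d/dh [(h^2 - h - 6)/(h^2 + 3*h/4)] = 4*(7*h^2 + 48*h + 18)/(h^2*(16*h^2 + 24*h + 9))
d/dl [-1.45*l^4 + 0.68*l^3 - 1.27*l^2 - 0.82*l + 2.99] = -5.8*l^3 + 2.04*l^2 - 2.54*l - 0.82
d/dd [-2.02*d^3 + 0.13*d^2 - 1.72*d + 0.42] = -6.06*d^2 + 0.26*d - 1.72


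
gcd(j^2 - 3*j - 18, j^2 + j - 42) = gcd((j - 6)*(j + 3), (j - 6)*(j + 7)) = j - 6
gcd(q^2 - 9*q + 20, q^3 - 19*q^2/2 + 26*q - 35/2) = q - 5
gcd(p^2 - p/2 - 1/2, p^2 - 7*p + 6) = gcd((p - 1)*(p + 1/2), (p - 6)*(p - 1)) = p - 1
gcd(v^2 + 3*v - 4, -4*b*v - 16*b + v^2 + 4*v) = v + 4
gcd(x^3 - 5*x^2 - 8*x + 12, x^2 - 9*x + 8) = x - 1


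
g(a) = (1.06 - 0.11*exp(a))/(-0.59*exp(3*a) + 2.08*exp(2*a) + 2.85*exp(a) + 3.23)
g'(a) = (1.06 - 0.11*exp(a))*(1.77*exp(3*a) - 4.16*exp(2*a) - 2.85*exp(a))/(-0.59*exp(3*a) + 2.08*exp(2*a) + 2.85*exp(a) + 3.23)^2 - 0.11*exp(a)/(-0.59*exp(3*a) + 2.08*exp(2*a) + 2.85*exp(a) + 3.23)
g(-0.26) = 0.15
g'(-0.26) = -0.11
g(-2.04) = 0.29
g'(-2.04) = -0.04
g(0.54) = 0.08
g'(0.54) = -0.07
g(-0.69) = 0.20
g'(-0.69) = -0.10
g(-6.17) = 0.33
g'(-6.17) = -0.00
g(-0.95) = 0.22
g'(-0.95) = -0.09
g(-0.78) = 0.21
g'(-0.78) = -0.09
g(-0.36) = 0.16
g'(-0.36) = -0.10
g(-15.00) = 0.33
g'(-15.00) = 0.00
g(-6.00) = 0.33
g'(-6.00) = 0.00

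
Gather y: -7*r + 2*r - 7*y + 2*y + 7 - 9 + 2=-5*r - 5*y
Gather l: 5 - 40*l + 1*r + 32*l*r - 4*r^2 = l*(32*r - 40) - 4*r^2 + r + 5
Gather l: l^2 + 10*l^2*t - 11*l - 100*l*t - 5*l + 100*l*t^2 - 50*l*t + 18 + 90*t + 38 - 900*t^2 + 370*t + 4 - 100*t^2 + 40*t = l^2*(10*t + 1) + l*(100*t^2 - 150*t - 16) - 1000*t^2 + 500*t + 60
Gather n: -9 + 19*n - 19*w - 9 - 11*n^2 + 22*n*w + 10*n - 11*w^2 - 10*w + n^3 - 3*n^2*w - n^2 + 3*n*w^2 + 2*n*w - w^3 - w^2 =n^3 + n^2*(-3*w - 12) + n*(3*w^2 + 24*w + 29) - w^3 - 12*w^2 - 29*w - 18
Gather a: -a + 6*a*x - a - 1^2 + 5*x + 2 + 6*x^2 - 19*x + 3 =a*(6*x - 2) + 6*x^2 - 14*x + 4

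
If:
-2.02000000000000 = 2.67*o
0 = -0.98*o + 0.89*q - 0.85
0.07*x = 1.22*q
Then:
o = -0.76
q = 0.12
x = 2.13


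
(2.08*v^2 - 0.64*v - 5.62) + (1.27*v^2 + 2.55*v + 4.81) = 3.35*v^2 + 1.91*v - 0.81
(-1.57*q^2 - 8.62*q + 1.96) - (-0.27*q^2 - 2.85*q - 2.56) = -1.3*q^2 - 5.77*q + 4.52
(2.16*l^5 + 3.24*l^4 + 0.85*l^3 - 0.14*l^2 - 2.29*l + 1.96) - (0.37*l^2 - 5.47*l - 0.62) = 2.16*l^5 + 3.24*l^4 + 0.85*l^3 - 0.51*l^2 + 3.18*l + 2.58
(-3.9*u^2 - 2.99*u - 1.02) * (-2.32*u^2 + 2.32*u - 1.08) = 9.048*u^4 - 2.1112*u^3 - 0.3584*u^2 + 0.8628*u + 1.1016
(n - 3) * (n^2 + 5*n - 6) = n^3 + 2*n^2 - 21*n + 18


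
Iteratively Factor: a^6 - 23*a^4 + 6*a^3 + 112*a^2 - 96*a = (a - 1)*(a^5 + a^4 - 22*a^3 - 16*a^2 + 96*a) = (a - 4)*(a - 1)*(a^4 + 5*a^3 - 2*a^2 - 24*a) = (a - 4)*(a - 1)*(a + 4)*(a^3 + a^2 - 6*a) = (a - 4)*(a - 1)*(a + 3)*(a + 4)*(a^2 - 2*a) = (a - 4)*(a - 2)*(a - 1)*(a + 3)*(a + 4)*(a)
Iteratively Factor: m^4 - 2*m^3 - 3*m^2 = (m + 1)*(m^3 - 3*m^2) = (m - 3)*(m + 1)*(m^2) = m*(m - 3)*(m + 1)*(m)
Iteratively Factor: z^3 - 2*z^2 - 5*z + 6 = (z - 3)*(z^2 + z - 2) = (z - 3)*(z - 1)*(z + 2)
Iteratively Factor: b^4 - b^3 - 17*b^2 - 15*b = (b - 5)*(b^3 + 4*b^2 + 3*b) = (b - 5)*(b + 3)*(b^2 + b) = b*(b - 5)*(b + 3)*(b + 1)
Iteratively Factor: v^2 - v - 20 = (v - 5)*(v + 4)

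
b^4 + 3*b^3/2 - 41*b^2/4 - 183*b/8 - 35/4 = (b - 7/2)*(b + 1/2)*(b + 2)*(b + 5/2)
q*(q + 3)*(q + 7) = q^3 + 10*q^2 + 21*q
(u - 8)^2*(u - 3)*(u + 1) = u^4 - 18*u^3 + 93*u^2 - 80*u - 192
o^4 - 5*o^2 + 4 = (o - 2)*(o - 1)*(o + 1)*(o + 2)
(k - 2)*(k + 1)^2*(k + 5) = k^4 + 5*k^3 - 3*k^2 - 17*k - 10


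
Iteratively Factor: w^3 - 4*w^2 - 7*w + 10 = (w + 2)*(w^2 - 6*w + 5) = (w - 1)*(w + 2)*(w - 5)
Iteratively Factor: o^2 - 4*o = (o)*(o - 4)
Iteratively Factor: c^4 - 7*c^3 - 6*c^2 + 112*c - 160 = (c - 2)*(c^3 - 5*c^2 - 16*c + 80) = (c - 5)*(c - 2)*(c^2 - 16) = (c - 5)*(c - 4)*(c - 2)*(c + 4)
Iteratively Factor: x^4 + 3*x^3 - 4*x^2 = (x)*(x^3 + 3*x^2 - 4*x) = x*(x - 1)*(x^2 + 4*x) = x*(x - 1)*(x + 4)*(x)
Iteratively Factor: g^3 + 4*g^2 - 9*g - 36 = (g + 4)*(g^2 - 9) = (g - 3)*(g + 4)*(g + 3)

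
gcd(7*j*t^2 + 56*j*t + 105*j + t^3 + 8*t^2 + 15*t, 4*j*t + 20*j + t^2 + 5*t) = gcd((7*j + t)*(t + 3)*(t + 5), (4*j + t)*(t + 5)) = t + 5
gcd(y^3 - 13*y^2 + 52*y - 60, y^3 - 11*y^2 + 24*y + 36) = y - 6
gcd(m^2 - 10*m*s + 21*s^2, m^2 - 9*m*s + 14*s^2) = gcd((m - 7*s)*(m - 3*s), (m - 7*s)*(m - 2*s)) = -m + 7*s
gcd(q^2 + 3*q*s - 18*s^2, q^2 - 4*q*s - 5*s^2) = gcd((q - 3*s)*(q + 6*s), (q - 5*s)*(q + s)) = 1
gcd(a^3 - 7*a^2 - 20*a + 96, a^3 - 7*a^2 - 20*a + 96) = a^3 - 7*a^2 - 20*a + 96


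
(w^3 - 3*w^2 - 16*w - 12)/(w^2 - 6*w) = w + 3 + 2/w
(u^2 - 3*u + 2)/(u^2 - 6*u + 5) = (u - 2)/(u - 5)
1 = 1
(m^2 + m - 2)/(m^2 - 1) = (m + 2)/(m + 1)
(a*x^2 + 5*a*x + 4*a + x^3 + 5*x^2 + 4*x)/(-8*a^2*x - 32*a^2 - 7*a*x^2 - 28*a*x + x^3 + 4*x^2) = (x + 1)/(-8*a + x)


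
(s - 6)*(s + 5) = s^2 - s - 30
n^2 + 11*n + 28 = (n + 4)*(n + 7)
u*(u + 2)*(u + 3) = u^3 + 5*u^2 + 6*u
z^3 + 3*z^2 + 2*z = z*(z + 1)*(z + 2)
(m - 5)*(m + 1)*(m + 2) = m^3 - 2*m^2 - 13*m - 10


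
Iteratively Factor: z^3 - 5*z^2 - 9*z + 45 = (z - 5)*(z^2 - 9) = (z - 5)*(z - 3)*(z + 3)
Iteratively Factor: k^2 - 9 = (k - 3)*(k + 3)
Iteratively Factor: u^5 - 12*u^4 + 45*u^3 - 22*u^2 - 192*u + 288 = (u - 4)*(u^4 - 8*u^3 + 13*u^2 + 30*u - 72) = (u - 4)*(u - 3)*(u^3 - 5*u^2 - 2*u + 24) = (u - 4)*(u - 3)*(u + 2)*(u^2 - 7*u + 12) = (u - 4)^2*(u - 3)*(u + 2)*(u - 3)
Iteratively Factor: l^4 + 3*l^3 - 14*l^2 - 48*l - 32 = (l + 1)*(l^3 + 2*l^2 - 16*l - 32) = (l - 4)*(l + 1)*(l^2 + 6*l + 8) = (l - 4)*(l + 1)*(l + 2)*(l + 4)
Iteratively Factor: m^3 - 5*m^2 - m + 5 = (m + 1)*(m^2 - 6*m + 5) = (m - 1)*(m + 1)*(m - 5)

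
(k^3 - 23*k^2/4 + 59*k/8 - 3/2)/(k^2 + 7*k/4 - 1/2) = (k^2 - 11*k/2 + 6)/(k + 2)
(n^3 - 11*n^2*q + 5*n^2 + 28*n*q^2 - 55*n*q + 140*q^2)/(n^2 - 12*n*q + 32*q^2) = (-n^2 + 7*n*q - 5*n + 35*q)/(-n + 8*q)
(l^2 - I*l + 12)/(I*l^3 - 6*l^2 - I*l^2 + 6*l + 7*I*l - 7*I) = (-I*l^2 - l - 12*I)/(l^3 + l^2*(-1 + 6*I) + l*(7 - 6*I) - 7)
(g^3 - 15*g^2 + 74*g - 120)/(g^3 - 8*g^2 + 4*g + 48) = (g - 5)/(g + 2)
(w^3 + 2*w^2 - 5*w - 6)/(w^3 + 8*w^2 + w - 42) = (w + 1)/(w + 7)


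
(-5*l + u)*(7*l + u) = -35*l^2 + 2*l*u + u^2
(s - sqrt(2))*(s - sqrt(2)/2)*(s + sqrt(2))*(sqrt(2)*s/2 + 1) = sqrt(2)*s^4/2 + s^3/2 - 3*sqrt(2)*s^2/2 - s + sqrt(2)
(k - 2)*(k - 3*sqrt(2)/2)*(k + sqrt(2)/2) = k^3 - 2*k^2 - sqrt(2)*k^2 - 3*k/2 + 2*sqrt(2)*k + 3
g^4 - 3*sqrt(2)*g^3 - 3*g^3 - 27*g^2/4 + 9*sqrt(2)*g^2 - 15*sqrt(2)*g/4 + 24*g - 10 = (g - 5/2)*(g - 1/2)*(g - 4*sqrt(2))*(g + sqrt(2))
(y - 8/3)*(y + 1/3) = y^2 - 7*y/3 - 8/9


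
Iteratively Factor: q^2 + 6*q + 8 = (q + 2)*(q + 4)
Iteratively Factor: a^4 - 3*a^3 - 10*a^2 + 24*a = (a - 4)*(a^3 + a^2 - 6*a) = (a - 4)*(a - 2)*(a^2 + 3*a) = (a - 4)*(a - 2)*(a + 3)*(a)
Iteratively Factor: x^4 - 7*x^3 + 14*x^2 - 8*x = (x)*(x^3 - 7*x^2 + 14*x - 8) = x*(x - 1)*(x^2 - 6*x + 8) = x*(x - 2)*(x - 1)*(x - 4)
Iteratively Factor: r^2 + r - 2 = (r + 2)*(r - 1)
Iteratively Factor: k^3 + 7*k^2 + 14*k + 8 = (k + 1)*(k^2 + 6*k + 8) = (k + 1)*(k + 2)*(k + 4)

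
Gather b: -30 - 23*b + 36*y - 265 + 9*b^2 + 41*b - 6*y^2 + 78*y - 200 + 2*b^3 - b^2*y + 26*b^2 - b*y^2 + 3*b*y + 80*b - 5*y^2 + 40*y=2*b^3 + b^2*(35 - y) + b*(-y^2 + 3*y + 98) - 11*y^2 + 154*y - 495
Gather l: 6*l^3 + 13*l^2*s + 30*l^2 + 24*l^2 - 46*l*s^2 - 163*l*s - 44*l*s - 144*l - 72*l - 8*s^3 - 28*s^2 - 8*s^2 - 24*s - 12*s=6*l^3 + l^2*(13*s + 54) + l*(-46*s^2 - 207*s - 216) - 8*s^3 - 36*s^2 - 36*s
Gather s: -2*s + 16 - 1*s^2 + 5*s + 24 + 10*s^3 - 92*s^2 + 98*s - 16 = 10*s^3 - 93*s^2 + 101*s + 24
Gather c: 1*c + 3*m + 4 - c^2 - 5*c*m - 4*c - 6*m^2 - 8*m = -c^2 + c*(-5*m - 3) - 6*m^2 - 5*m + 4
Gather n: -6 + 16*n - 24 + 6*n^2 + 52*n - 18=6*n^2 + 68*n - 48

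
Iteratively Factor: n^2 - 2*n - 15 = (n - 5)*(n + 3)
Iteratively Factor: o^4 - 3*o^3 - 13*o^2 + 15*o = (o - 5)*(o^3 + 2*o^2 - 3*o) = (o - 5)*(o - 1)*(o^2 + 3*o) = (o - 5)*(o - 1)*(o + 3)*(o)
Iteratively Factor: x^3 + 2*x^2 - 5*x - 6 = (x - 2)*(x^2 + 4*x + 3) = (x - 2)*(x + 3)*(x + 1)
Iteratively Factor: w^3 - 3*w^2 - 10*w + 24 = (w + 3)*(w^2 - 6*w + 8) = (w - 2)*(w + 3)*(w - 4)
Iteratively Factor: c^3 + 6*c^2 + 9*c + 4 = (c + 1)*(c^2 + 5*c + 4) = (c + 1)*(c + 4)*(c + 1)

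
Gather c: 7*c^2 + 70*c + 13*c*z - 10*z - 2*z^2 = 7*c^2 + c*(13*z + 70) - 2*z^2 - 10*z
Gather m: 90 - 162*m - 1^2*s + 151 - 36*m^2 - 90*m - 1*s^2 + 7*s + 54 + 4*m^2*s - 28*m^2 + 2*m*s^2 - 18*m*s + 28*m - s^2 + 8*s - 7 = m^2*(4*s - 64) + m*(2*s^2 - 18*s - 224) - 2*s^2 + 14*s + 288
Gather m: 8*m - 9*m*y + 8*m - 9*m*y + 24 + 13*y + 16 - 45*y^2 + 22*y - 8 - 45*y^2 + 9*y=m*(16 - 18*y) - 90*y^2 + 44*y + 32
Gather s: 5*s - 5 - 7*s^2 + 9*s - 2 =-7*s^2 + 14*s - 7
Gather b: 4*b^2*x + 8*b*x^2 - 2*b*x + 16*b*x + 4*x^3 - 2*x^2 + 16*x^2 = 4*b^2*x + b*(8*x^2 + 14*x) + 4*x^3 + 14*x^2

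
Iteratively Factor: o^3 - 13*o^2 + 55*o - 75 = (o - 3)*(o^2 - 10*o + 25) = (o - 5)*(o - 3)*(o - 5)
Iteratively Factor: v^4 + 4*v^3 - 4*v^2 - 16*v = (v - 2)*(v^3 + 6*v^2 + 8*v) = v*(v - 2)*(v^2 + 6*v + 8) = v*(v - 2)*(v + 2)*(v + 4)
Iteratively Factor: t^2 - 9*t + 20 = (t - 5)*(t - 4)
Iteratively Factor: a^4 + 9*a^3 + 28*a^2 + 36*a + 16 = (a + 4)*(a^3 + 5*a^2 + 8*a + 4) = (a + 2)*(a + 4)*(a^2 + 3*a + 2) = (a + 1)*(a + 2)*(a + 4)*(a + 2)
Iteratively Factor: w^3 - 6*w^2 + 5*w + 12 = (w - 4)*(w^2 - 2*w - 3) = (w - 4)*(w - 3)*(w + 1)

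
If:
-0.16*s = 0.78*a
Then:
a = -0.205128205128205*s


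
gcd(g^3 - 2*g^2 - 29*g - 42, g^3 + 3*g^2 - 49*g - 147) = g^2 - 4*g - 21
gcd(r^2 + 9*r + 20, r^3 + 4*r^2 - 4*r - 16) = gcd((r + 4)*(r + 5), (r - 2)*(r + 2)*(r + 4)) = r + 4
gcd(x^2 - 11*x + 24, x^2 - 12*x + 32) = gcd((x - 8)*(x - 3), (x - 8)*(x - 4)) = x - 8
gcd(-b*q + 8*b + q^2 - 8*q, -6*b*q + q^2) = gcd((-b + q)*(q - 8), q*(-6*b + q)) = 1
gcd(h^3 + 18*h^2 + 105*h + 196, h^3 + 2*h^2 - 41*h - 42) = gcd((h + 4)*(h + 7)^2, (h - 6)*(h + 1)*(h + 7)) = h + 7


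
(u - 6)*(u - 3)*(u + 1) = u^3 - 8*u^2 + 9*u + 18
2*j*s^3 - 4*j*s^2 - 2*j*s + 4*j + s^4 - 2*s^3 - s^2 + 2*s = (2*j + s)*(s - 2)*(s - 1)*(s + 1)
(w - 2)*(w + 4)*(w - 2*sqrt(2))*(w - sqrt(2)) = w^4 - 3*sqrt(2)*w^3 + 2*w^3 - 6*sqrt(2)*w^2 - 4*w^2 + 8*w + 24*sqrt(2)*w - 32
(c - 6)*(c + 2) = c^2 - 4*c - 12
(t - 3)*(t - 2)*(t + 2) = t^3 - 3*t^2 - 4*t + 12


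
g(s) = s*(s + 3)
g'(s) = 2*s + 3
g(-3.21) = 0.67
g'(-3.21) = -3.42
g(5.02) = 40.26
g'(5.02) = 13.04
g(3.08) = 18.73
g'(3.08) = 9.16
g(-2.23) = -1.72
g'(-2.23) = -1.46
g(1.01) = 4.05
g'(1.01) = 5.02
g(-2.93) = -0.21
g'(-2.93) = -2.86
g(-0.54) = -1.33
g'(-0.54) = 1.92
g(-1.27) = -2.20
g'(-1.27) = 0.46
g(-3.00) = 0.00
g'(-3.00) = -3.00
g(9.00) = 108.00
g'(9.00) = 21.00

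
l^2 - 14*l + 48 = (l - 8)*(l - 6)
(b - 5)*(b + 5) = b^2 - 25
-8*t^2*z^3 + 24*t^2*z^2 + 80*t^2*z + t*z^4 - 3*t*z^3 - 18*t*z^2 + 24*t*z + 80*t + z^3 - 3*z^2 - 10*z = (-8*t + z)*(z - 5)*(z + 2)*(t*z + 1)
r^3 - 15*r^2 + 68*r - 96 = (r - 8)*(r - 4)*(r - 3)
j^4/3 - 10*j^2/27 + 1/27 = (j/3 + 1/3)*(j - 1)*(j - 1/3)*(j + 1/3)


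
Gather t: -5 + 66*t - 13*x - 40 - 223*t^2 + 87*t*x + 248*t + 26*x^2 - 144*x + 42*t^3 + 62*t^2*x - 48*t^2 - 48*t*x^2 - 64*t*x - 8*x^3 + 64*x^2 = 42*t^3 + t^2*(62*x - 271) + t*(-48*x^2 + 23*x + 314) - 8*x^3 + 90*x^2 - 157*x - 45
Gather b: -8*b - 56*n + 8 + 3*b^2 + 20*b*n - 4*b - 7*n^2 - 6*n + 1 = 3*b^2 + b*(20*n - 12) - 7*n^2 - 62*n + 9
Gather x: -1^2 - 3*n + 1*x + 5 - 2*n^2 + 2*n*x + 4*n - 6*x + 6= -2*n^2 + n + x*(2*n - 5) + 10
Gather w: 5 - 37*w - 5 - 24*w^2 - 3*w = -24*w^2 - 40*w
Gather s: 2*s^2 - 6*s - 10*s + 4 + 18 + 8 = 2*s^2 - 16*s + 30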